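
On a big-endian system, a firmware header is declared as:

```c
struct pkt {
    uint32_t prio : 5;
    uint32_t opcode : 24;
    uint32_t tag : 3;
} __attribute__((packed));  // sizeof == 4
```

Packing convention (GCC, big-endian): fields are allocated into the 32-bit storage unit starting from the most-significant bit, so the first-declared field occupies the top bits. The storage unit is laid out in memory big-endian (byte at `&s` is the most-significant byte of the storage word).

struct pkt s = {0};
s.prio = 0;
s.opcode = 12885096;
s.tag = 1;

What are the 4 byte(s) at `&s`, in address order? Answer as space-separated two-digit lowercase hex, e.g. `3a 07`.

06 24 e3 41

[27+:5] prio=0 & 0x1f = 0x0; word=0x00000000
[3+:24] opcode=12885096 & 0xffffff = 0xc49c68; word=0x0624e340
[0+:3] tag=1 & 0x7 = 0x1; word=0x0624e341
word = 0x0624e341 → big-endian bytes:
  [0]=0x06  [1]=0x24  [2]=0xe3  [3]=0x41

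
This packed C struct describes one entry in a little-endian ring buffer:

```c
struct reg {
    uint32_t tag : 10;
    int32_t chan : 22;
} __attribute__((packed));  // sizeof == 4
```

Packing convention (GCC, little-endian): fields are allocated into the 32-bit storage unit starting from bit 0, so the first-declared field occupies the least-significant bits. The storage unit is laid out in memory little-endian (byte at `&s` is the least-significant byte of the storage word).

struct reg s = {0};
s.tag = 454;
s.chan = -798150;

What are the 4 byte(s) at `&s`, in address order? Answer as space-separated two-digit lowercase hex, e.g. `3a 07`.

c6 e9 48 cf

tag (10b) val=454 bits=0x1c6 at bit 0: 0x000001c6
chan (22b) val=-798150 bits=0x33d23a at bit 10: 0xcf48e9c6
word = 0xcf48e9c6 → little-endian bytes:
  [0]=0xc6  [1]=0xe9  [2]=0x48  [3]=0xcf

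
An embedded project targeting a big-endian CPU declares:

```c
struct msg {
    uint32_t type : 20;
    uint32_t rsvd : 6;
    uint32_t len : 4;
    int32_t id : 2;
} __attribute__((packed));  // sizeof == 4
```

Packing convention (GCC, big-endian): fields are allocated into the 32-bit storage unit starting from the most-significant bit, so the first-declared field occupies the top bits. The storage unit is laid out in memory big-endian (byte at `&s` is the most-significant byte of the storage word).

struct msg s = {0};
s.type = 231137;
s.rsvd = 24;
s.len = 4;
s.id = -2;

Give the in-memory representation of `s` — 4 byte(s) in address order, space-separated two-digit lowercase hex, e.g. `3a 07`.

38 6e 16 12

[12+:20] type=231137 & 0xfffff = 0x386e1; word=0x386e1000
[6+:6] rsvd=24 & 0x3f = 0x18; word=0x386e1600
[2+:4] len=4 & 0xf = 0x4; word=0x386e1610
[0+:2] id=-2 & 0x3 = 0x2; word=0x386e1612
word = 0x386e1612 → big-endian bytes:
  [0]=0x38  [1]=0x6e  [2]=0x16  [3]=0x12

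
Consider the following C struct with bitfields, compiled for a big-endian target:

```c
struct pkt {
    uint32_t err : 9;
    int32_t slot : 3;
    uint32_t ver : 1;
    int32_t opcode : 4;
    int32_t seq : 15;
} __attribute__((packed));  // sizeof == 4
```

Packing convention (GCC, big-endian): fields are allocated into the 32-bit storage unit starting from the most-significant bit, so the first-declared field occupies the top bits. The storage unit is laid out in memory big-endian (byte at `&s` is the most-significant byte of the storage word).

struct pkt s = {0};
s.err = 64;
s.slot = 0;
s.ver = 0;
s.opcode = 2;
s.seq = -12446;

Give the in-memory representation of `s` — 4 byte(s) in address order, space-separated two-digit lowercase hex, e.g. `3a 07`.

err (9b) val=64 bits=0x40 at bit 23: 0x20000000
slot (3b) val=0 bits=0x0 at bit 20: 0x20000000
ver (1b) val=0 bits=0x0 at bit 19: 0x20000000
opcode (4b) val=2 bits=0x2 at bit 15: 0x20010000
seq (15b) val=-12446 bits=0x4f62 at bit 0: 0x20014f62
word = 0x20014f62 → big-endian bytes:
  [0]=0x20  [1]=0x01  [2]=0x4f  [3]=0x62

20 01 4f 62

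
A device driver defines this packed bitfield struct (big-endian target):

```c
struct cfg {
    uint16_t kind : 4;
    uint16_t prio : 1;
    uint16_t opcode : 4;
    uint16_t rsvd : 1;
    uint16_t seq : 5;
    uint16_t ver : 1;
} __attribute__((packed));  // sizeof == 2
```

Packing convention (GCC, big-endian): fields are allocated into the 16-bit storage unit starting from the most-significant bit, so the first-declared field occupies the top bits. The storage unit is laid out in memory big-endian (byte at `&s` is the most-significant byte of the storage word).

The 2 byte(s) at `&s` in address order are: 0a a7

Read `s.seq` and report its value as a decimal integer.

19

[0]=0x0a [1]=0xa7 (big-endian) → word 0x0aa7
kind [12+:4] = (word>>12) & 0xf = 0
prio [11+:1] = (word>>11) & 0x1 = 1
opcode [7+:4] = (word>>7) & 0xf = 5
rsvd [6+:1] = (word>>6) & 0x1 = 0
seq [1+:5] = (word>>1) & 0x1f = 19  ←
ver [0+:1] = (word>>0) & 0x1 = 1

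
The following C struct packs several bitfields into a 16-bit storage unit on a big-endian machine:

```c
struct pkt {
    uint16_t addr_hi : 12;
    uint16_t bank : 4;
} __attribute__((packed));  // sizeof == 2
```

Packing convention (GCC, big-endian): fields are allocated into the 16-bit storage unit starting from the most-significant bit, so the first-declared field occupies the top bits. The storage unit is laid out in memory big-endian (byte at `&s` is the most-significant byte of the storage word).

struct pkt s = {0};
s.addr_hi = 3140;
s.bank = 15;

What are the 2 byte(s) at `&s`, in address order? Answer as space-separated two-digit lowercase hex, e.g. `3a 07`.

addr_hi (12b) val=3140 bits=0xc44 at bit 4: 0xc440
bank (4b) val=15 bits=0xf at bit 0: 0xc44f
word = 0xc44f → big-endian bytes:
  [0]=0xc4  [1]=0x4f

c4 4f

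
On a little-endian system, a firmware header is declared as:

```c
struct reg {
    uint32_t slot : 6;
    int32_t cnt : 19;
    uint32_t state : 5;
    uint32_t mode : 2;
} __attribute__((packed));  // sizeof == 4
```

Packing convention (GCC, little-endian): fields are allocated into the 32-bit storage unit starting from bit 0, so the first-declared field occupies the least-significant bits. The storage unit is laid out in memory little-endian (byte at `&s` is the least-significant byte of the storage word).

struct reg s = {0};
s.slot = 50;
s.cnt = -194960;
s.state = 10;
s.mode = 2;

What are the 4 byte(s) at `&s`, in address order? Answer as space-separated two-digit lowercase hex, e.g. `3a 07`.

slot (6b) val=50 bits=0x32 at bit 0: 0x00000032
cnt (19b) val=-194960 bits=0x50670 at bit 6: 0x01419c32
state (5b) val=10 bits=0xa at bit 25: 0x15419c32
mode (2b) val=2 bits=0x2 at bit 30: 0x95419c32
word = 0x95419c32 → little-endian bytes:
  [0]=0x32  [1]=0x9c  [2]=0x41  [3]=0x95

32 9c 41 95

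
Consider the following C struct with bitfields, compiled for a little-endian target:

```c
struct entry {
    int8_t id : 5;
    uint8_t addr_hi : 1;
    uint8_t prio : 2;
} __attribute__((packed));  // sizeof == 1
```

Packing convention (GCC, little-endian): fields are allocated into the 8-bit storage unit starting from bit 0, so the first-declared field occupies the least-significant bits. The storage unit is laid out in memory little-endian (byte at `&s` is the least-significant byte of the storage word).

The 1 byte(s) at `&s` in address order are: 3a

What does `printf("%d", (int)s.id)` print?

-6

[0]=0x3a (little-endian) → word 0x3a
id [0+:5] = (word>>0) & 0x1f = 26  ←
addr_hi [5+:1] = (word>>5) & 0x1 = 1
prio [6+:2] = (word>>6) & 0x3 = 0
id signed 5b, MSB=1: 26 - 32 = -6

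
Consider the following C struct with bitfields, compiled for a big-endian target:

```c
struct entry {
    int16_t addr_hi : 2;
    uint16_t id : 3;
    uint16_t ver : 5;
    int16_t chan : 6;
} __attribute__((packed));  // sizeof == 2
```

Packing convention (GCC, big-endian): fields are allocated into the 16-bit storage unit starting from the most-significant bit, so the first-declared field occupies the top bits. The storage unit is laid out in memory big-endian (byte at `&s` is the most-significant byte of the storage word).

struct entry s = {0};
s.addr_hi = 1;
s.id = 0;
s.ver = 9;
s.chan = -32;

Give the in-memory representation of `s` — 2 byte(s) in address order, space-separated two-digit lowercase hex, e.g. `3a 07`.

[14+:2] addr_hi=1 & 0x3 = 0x1; word=0x4000
[11+:3] id=0 & 0x7 = 0x0; word=0x4000
[6+:5] ver=9 & 0x1f = 0x9; word=0x4240
[0+:6] chan=-32 & 0x3f = 0x20; word=0x4260
word = 0x4260 → big-endian bytes:
  [0]=0x42  [1]=0x60

42 60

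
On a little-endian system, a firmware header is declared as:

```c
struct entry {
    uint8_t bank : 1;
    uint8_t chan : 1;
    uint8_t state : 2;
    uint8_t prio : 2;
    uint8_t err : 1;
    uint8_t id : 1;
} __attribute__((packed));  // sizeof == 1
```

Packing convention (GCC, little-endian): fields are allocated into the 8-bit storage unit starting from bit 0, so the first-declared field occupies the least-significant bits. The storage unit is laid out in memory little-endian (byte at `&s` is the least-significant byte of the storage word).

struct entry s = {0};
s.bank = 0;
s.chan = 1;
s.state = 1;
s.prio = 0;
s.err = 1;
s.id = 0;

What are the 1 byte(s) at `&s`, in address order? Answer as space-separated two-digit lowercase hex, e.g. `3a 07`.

[0+:1] bank=0 & 0x1 = 0x0; word=0x00
[1+:1] chan=1 & 0x1 = 0x1; word=0x02
[2+:2] state=1 & 0x3 = 0x1; word=0x06
[4+:2] prio=0 & 0x3 = 0x0; word=0x06
[6+:1] err=1 & 0x1 = 0x1; word=0x46
[7+:1] id=0 & 0x1 = 0x0; word=0x46
word = 0x46 → little-endian bytes:
  [0]=0x46

46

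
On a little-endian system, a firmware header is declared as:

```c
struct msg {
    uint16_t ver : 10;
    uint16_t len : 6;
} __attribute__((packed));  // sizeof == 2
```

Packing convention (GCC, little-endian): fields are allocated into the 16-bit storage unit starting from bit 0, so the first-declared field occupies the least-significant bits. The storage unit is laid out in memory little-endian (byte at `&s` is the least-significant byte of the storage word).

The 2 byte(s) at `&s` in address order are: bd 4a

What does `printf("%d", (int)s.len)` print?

18

[0]=0xbd [1]=0x4a (little-endian) → word 0x4abd
ver:10 @ bit 0 → (0x4abd>>0)&0x3ff = 0x2bd
len:6 @ bit 10 → (0x4abd>>10)&0x3f = 0x12  ←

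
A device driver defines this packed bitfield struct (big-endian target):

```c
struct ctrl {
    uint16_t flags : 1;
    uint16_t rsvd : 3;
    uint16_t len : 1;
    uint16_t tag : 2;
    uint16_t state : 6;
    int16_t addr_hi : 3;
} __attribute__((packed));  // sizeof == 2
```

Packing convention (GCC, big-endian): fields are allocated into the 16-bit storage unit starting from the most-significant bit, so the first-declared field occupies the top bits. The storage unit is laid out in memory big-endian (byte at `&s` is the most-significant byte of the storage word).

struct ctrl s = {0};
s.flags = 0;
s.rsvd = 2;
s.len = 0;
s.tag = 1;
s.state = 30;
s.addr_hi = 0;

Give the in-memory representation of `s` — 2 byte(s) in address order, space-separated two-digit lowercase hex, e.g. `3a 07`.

flags (1b) val=0 bits=0x0 at bit 15: 0x0000
rsvd (3b) val=2 bits=0x2 at bit 12: 0x2000
len (1b) val=0 bits=0x0 at bit 11: 0x2000
tag (2b) val=1 bits=0x1 at bit 9: 0x2200
state (6b) val=30 bits=0x1e at bit 3: 0x22f0
addr_hi (3b) val=0 bits=0x0 at bit 0: 0x22f0
word = 0x22f0 → big-endian bytes:
  [0]=0x22  [1]=0xf0

22 f0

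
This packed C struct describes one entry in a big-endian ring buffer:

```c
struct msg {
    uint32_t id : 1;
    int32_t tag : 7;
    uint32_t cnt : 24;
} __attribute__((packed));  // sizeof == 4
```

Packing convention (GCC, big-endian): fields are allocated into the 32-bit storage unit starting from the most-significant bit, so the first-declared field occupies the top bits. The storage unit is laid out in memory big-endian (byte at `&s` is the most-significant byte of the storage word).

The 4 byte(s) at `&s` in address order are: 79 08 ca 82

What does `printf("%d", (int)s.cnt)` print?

576130

[0]=0x79 [1]=0x08 [2]=0xca [3]=0x82 (big-endian) → word 0x7908ca82
id [31+:1] = (word>>31) & 0x1 = 0
tag [24+:7] = (word>>24) & 0x7f = 121
cnt [0+:24] = (word>>0) & 0xffffff = 576130  ←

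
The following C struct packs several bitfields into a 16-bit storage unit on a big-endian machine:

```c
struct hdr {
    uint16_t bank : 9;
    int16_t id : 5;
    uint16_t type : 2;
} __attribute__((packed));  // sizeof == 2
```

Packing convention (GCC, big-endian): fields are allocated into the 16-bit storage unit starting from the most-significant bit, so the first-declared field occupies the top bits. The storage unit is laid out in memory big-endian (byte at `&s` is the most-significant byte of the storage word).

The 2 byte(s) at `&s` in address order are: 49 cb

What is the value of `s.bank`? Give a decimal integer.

147

[0]=0x49 [1]=0xcb (big-endian) → word 0x49cb
bank [7+:9] = (word>>7) & 0x1ff = 147  ←
id [2+:5] = (word>>2) & 0x1f = 18
type [0+:2] = (word>>0) & 0x3 = 3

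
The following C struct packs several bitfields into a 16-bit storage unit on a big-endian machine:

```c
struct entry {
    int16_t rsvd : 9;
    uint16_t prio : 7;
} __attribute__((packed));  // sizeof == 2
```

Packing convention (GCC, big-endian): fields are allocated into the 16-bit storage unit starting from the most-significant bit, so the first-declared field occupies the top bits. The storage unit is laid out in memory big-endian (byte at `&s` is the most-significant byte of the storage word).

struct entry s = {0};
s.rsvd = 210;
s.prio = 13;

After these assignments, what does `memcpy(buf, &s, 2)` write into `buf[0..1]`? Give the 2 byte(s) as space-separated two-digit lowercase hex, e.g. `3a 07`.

rsvd (9b) val=210 bits=0xd2 at bit 7: 0x6900
prio (7b) val=13 bits=0xd at bit 0: 0x690d
word = 0x690d → big-endian bytes:
  [0]=0x69  [1]=0x0d

69 0d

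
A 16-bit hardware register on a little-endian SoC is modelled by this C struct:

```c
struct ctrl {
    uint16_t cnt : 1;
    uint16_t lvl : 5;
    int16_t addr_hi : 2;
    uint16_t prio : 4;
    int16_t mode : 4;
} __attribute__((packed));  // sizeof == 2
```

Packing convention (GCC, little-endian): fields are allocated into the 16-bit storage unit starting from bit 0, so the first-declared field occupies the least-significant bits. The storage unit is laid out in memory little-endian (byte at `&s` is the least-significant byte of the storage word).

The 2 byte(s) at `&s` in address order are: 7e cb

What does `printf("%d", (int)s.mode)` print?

[0]=0x7e [1]=0xcb (little-endian) → word 0xcb7e
cnt [0+:1] = (word>>0) & 0x1 = 0
lvl [1+:5] = (word>>1) & 0x1f = 31
addr_hi [6+:2] = (word>>6) & 0x3 = 1
prio [8+:4] = (word>>8) & 0xf = 11
mode [12+:4] = (word>>12) & 0xf = 12  ←
mode signed 4b, MSB=1: 12 - 16 = -4

-4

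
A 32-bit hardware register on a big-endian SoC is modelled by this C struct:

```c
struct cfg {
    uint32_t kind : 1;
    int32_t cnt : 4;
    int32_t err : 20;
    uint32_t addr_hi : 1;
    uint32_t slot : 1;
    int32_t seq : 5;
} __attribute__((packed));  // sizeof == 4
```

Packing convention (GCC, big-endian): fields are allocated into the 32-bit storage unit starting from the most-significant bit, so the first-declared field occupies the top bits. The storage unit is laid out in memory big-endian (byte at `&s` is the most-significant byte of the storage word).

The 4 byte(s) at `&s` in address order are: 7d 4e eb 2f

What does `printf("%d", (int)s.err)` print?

[0]=0x7d [1]=0x4e [2]=0xeb [3]=0x2f (big-endian) → word 0x7d4eeb2f
kind:1 @ bit 31 → (0x7d4eeb2f>>31)&0x1 = 0x0
cnt:4 @ bit 27 → (0x7d4eeb2f>>27)&0xf = 0xf
err:20 @ bit 7 → (0x7d4eeb2f>>7)&0xfffff = 0xa9dd6  ←
addr_hi:1 @ bit 6 → (0x7d4eeb2f>>6)&0x1 = 0x0
slot:1 @ bit 5 → (0x7d4eeb2f>>5)&0x1 = 0x1
seq:5 @ bit 0 → (0x7d4eeb2f>>0)&0x1f = 0xf
err signed 20b, MSB=1: 695766 - 1048576 = -352810

-352810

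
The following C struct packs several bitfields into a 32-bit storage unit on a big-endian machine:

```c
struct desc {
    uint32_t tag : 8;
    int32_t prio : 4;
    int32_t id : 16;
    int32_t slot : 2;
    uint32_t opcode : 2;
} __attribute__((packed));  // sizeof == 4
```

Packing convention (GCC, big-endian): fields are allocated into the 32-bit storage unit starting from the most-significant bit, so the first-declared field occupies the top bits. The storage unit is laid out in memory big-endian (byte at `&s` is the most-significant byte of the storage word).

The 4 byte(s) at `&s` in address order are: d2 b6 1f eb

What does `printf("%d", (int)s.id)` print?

[0]=0xd2 [1]=0xb6 [2]=0x1f [3]=0xeb (big-endian) → word 0xd2b61feb
tag [24+:8] = (word>>24) & 0xff = 210
prio [20+:4] = (word>>20) & 0xf = 11
id [4+:16] = (word>>4) & 0xffff = 25086  ←
slot [2+:2] = (word>>2) & 0x3 = 2
opcode [0+:2] = (word>>0) & 0x3 = 3
id signed 16b, MSB=0: value = 25086

25086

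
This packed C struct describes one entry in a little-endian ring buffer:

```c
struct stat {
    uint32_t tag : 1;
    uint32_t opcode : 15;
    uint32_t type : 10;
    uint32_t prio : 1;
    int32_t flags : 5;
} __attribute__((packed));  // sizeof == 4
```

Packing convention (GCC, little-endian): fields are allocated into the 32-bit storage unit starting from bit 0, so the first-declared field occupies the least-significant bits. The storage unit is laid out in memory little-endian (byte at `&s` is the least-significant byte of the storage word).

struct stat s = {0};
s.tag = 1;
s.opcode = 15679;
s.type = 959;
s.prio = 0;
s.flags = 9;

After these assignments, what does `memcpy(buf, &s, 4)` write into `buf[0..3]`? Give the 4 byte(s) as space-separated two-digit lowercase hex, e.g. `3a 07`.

7f 7a bf 4b

[0+:1] tag=1 & 0x1 = 0x1; word=0x00000001
[1+:15] opcode=15679 & 0x7fff = 0x3d3f; word=0x00007a7f
[16+:10] type=959 & 0x3ff = 0x3bf; word=0x03bf7a7f
[26+:1] prio=0 & 0x1 = 0x0; word=0x03bf7a7f
[27+:5] flags=9 & 0x1f = 0x9; word=0x4bbf7a7f
word = 0x4bbf7a7f → little-endian bytes:
  [0]=0x7f  [1]=0x7a  [2]=0xbf  [3]=0x4b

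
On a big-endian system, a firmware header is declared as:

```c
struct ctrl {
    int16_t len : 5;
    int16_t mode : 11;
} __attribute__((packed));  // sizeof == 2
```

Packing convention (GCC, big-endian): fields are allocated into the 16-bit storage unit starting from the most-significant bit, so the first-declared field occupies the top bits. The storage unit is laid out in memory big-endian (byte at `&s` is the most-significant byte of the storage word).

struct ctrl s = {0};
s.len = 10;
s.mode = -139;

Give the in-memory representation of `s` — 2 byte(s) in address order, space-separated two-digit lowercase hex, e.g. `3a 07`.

[11+:5] len=10 & 0x1f = 0xa; word=0x5000
[0+:11] mode=-139 & 0x7ff = 0x775; word=0x5775
word = 0x5775 → big-endian bytes:
  [0]=0x57  [1]=0x75

57 75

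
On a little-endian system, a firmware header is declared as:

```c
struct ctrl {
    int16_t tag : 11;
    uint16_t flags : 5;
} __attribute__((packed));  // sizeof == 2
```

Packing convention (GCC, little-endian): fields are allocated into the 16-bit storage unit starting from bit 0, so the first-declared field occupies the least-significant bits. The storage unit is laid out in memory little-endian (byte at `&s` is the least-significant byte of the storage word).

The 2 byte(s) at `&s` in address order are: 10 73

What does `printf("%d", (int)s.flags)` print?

[0]=0x10 [1]=0x73 (little-endian) → word 0x7310
tag:11 @ bit 0 → (0x7310>>0)&0x7ff = 0x310
flags:5 @ bit 11 → (0x7310>>11)&0x1f = 0xe  ←

14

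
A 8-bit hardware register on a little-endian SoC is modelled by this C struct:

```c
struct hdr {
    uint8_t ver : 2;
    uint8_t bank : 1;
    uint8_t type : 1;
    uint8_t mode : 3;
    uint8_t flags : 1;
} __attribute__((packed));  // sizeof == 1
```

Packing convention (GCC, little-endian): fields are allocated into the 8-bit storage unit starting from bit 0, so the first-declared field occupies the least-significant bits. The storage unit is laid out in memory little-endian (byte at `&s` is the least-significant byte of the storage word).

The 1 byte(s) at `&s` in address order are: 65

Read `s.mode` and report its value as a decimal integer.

6

[0]=0x65 (little-endian) → word 0x65
ver:2 @ bit 0 → (0x65>>0)&0x3 = 0x1
bank:1 @ bit 2 → (0x65>>2)&0x1 = 0x1
type:1 @ bit 3 → (0x65>>3)&0x1 = 0x0
mode:3 @ bit 4 → (0x65>>4)&0x7 = 0x6  ←
flags:1 @ bit 7 → (0x65>>7)&0x1 = 0x0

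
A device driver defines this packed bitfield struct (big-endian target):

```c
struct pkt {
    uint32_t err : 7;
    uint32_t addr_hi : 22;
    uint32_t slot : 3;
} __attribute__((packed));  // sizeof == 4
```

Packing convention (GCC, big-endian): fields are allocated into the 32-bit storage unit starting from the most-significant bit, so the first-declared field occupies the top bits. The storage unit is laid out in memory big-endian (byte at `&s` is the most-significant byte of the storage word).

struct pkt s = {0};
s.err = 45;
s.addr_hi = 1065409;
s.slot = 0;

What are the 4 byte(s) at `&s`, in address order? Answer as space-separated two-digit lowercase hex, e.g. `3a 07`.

5a 82 0e 08

[25+:7] err=45 & 0x7f = 0x2d; word=0x5a000000
[3+:22] addr_hi=1065409 & 0x3fffff = 0x1041c1; word=0x5a820e08
[0+:3] slot=0 & 0x7 = 0x0; word=0x5a820e08
word = 0x5a820e08 → big-endian bytes:
  [0]=0x5a  [1]=0x82  [2]=0x0e  [3]=0x08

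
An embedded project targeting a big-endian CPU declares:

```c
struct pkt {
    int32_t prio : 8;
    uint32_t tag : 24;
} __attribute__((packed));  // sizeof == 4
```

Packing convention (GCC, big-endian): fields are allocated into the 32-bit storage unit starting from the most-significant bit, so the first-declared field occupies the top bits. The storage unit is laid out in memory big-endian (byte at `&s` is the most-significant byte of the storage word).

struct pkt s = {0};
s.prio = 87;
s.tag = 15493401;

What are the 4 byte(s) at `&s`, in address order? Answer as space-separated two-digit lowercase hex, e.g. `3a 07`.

57 ec 69 19

prio (8b) val=87 bits=0x57 at bit 24: 0x57000000
tag (24b) val=15493401 bits=0xec6919 at bit 0: 0x57ec6919
word = 0x57ec6919 → big-endian bytes:
  [0]=0x57  [1]=0xec  [2]=0x69  [3]=0x19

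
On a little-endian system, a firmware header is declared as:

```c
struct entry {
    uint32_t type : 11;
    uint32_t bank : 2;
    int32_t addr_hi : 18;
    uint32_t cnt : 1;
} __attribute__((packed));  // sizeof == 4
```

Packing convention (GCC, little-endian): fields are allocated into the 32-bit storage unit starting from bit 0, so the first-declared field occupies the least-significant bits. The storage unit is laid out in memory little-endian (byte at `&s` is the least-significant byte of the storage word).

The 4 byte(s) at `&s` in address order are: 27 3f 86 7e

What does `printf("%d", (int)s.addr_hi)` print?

[0]=0x27 [1]=0x3f [2]=0x86 [3]=0x7e (little-endian) → word 0x7e863f27
type [0+:11] = (word>>0) & 0x7ff = 1831
bank [11+:2] = (word>>11) & 0x3 = 3
addr_hi [13+:18] = (word>>13) & 0x3ffff = 259121  ←
cnt [31+:1] = (word>>31) & 0x1 = 0
addr_hi signed 18b, MSB=1: 259121 - 262144 = -3023

-3023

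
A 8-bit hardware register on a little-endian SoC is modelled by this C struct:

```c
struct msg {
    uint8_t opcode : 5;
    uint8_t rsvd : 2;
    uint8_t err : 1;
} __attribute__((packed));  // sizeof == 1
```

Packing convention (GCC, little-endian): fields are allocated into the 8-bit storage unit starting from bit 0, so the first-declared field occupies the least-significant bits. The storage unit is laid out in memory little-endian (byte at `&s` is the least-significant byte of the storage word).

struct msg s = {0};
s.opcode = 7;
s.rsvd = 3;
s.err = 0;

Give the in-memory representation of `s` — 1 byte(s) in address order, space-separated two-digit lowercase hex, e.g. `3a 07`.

opcode:5 = 7 → 0x7 << 0 → word 0x07
rsvd:2 = 3 → 0x3 << 5 → word 0x67
err:1 = 0 → 0x0 << 7 → word 0x67
word = 0x67 → little-endian bytes:
  [0]=0x67

67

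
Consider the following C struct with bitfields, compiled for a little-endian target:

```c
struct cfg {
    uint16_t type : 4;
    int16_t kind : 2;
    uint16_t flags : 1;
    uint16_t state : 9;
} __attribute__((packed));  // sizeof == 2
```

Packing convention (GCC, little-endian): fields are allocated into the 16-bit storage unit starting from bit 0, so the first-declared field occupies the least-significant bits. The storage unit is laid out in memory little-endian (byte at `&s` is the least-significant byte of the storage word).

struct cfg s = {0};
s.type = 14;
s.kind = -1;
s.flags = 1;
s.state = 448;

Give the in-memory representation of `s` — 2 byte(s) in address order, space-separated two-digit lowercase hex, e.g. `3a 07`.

7e e0

type (4b) val=14 bits=0xe at bit 0: 0x000e
kind (2b) val=-1 bits=0x3 at bit 4: 0x003e
flags (1b) val=1 bits=0x1 at bit 6: 0x007e
state (9b) val=448 bits=0x1c0 at bit 7: 0xe07e
word = 0xe07e → little-endian bytes:
  [0]=0x7e  [1]=0xe0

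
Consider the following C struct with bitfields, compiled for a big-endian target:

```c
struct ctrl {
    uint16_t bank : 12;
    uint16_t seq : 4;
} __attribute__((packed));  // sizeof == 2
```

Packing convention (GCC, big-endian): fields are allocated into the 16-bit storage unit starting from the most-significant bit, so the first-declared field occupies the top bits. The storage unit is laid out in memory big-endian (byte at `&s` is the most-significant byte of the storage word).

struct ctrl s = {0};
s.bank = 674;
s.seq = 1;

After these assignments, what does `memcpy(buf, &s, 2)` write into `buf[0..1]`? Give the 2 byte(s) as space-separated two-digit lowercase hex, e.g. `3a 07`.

2a 21

bank:12 = 674 → 0x2a2 << 4 → word 0x2a20
seq:4 = 1 → 0x1 << 0 → word 0x2a21
word = 0x2a21 → big-endian bytes:
  [0]=0x2a  [1]=0x21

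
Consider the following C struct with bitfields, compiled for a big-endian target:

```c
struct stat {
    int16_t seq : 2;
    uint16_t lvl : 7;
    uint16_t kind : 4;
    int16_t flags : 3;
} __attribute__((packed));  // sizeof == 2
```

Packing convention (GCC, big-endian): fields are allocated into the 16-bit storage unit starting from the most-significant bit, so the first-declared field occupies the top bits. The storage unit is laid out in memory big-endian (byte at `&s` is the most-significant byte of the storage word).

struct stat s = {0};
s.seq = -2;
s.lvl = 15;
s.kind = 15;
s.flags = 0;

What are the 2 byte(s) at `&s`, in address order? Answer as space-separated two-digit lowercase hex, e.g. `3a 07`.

seq:2 = -2 → 0x2 << 14 → word 0x8000
lvl:7 = 15 → 0xf << 7 → word 0x8780
kind:4 = 15 → 0xf << 3 → word 0x87f8
flags:3 = 0 → 0x0 << 0 → word 0x87f8
word = 0x87f8 → big-endian bytes:
  [0]=0x87  [1]=0xf8

87 f8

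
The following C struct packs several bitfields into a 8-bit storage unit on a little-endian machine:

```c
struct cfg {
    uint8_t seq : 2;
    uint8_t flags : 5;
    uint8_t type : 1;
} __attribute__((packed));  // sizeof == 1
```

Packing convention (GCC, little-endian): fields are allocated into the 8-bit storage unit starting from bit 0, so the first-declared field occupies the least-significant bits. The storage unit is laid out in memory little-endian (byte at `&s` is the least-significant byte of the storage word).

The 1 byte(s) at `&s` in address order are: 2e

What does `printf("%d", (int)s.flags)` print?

[0]=0x2e (little-endian) → word 0x2e
seq [0+:2] = (word>>0) & 0x3 = 2
flags [2+:5] = (word>>2) & 0x1f = 11  ←
type [7+:1] = (word>>7) & 0x1 = 0

11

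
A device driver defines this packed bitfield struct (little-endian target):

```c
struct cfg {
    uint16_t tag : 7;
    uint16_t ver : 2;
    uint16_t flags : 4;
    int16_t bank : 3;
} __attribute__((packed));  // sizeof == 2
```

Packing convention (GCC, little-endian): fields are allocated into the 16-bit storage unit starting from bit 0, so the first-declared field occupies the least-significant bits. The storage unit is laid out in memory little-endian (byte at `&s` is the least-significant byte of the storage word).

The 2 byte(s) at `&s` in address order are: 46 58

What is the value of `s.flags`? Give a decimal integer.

[0]=0x46 [1]=0x58 (little-endian) → word 0x5846
tag:7 @ bit 0 → (0x5846>>0)&0x7f = 0x46
ver:2 @ bit 7 → (0x5846>>7)&0x3 = 0x0
flags:4 @ bit 9 → (0x5846>>9)&0xf = 0xc  ←
bank:3 @ bit 13 → (0x5846>>13)&0x7 = 0x2

12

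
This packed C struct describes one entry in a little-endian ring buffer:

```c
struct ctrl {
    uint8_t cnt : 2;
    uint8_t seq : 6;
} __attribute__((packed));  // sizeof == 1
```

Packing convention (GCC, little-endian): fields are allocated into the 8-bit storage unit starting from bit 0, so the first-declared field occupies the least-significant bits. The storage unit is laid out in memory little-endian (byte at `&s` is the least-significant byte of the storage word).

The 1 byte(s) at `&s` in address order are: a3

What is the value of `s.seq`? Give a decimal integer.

40

[0]=0xa3 (little-endian) → word 0xa3
cnt [0+:2] = (word>>0) & 0x3 = 3
seq [2+:6] = (word>>2) & 0x3f = 40  ←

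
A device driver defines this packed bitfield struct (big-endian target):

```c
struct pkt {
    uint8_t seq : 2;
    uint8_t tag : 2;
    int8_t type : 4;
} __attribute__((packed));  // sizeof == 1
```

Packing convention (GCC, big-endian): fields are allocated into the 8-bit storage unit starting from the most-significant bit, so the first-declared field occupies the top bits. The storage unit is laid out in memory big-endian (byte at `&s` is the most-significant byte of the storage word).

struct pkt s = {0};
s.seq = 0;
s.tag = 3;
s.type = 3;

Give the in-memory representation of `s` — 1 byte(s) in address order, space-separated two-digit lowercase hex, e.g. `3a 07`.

33

seq (2b) val=0 bits=0x0 at bit 6: 0x00
tag (2b) val=3 bits=0x3 at bit 4: 0x30
type (4b) val=3 bits=0x3 at bit 0: 0x33
word = 0x33 → big-endian bytes:
  [0]=0x33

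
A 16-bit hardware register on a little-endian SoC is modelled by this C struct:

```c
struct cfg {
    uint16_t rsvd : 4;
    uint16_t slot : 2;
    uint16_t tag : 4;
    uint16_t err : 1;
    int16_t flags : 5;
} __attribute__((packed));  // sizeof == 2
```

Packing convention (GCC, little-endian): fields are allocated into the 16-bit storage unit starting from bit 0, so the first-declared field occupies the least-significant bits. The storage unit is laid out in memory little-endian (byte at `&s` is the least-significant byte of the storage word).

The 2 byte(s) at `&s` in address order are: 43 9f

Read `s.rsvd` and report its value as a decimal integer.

3

[0]=0x43 [1]=0x9f (little-endian) → word 0x9f43
rsvd [0+:4] = (word>>0) & 0xf = 3  ←
slot [4+:2] = (word>>4) & 0x3 = 0
tag [6+:4] = (word>>6) & 0xf = 13
err [10+:1] = (word>>10) & 0x1 = 1
flags [11+:5] = (word>>11) & 0x1f = 19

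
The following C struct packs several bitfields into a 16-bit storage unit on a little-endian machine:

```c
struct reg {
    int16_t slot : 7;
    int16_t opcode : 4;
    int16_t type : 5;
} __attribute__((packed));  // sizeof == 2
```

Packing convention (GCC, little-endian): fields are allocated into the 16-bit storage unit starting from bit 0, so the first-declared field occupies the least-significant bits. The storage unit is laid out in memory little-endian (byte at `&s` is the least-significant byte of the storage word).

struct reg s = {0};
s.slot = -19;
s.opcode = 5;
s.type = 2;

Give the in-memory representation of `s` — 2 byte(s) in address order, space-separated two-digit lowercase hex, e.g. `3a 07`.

slot (7b) val=-19 bits=0x6d at bit 0: 0x006d
opcode (4b) val=5 bits=0x5 at bit 7: 0x02ed
type (5b) val=2 bits=0x2 at bit 11: 0x12ed
word = 0x12ed → little-endian bytes:
  [0]=0xed  [1]=0x12

ed 12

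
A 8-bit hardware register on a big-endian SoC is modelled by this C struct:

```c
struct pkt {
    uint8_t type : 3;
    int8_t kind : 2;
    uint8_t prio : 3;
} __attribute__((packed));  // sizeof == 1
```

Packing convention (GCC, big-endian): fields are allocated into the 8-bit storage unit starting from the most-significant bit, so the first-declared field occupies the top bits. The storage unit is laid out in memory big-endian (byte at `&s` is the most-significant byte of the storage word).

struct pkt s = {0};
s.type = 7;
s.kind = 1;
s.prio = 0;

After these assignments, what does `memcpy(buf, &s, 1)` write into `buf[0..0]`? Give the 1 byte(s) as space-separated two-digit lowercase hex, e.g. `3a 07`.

e8

type:3 = 7 → 0x7 << 5 → word 0xe0
kind:2 = 1 → 0x1 << 3 → word 0xe8
prio:3 = 0 → 0x0 << 0 → word 0xe8
word = 0xe8 → big-endian bytes:
  [0]=0xe8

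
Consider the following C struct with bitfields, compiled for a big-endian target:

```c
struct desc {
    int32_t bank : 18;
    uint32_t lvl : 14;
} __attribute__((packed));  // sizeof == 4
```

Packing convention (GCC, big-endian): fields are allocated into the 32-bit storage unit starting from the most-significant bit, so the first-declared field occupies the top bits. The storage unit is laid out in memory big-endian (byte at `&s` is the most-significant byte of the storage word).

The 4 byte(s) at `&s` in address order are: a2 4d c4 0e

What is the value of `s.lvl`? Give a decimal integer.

1038

[0]=0xa2 [1]=0x4d [2]=0xc4 [3]=0x0e (big-endian) → word 0xa24dc40e
bank:18 @ bit 14 → (0xa24dc40e>>14)&0x3ffff = 0x28937
lvl:14 @ bit 0 → (0xa24dc40e>>0)&0x3fff = 0x40e  ←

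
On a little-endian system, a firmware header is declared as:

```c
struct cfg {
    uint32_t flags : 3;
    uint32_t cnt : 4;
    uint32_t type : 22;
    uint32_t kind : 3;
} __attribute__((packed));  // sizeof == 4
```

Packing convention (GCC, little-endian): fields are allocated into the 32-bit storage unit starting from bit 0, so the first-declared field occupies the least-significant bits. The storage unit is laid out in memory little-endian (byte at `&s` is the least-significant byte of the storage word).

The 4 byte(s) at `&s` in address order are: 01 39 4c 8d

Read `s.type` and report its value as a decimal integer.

1742962

[0]=0x01 [1]=0x39 [2]=0x4c [3]=0x8d (little-endian) → word 0x8d4c3901
flags [0+:3] = (word>>0) & 0x7 = 1
cnt [3+:4] = (word>>3) & 0xf = 0
type [7+:22] = (word>>7) & 0x3fffff = 1742962  ←
kind [29+:3] = (word>>29) & 0x7 = 4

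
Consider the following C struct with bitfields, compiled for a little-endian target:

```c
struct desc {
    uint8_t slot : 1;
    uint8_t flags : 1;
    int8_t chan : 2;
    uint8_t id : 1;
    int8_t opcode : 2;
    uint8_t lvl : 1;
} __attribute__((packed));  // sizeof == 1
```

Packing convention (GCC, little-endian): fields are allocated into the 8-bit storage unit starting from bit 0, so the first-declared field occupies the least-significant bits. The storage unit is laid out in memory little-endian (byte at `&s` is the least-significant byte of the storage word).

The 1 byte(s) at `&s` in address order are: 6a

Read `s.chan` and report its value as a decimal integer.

-2

[0]=0x6a (little-endian) → word 0x6a
slot:1 @ bit 0 → (0x6a>>0)&0x1 = 0x0
flags:1 @ bit 1 → (0x6a>>1)&0x1 = 0x1
chan:2 @ bit 2 → (0x6a>>2)&0x3 = 0x2  ←
id:1 @ bit 4 → (0x6a>>4)&0x1 = 0x0
opcode:2 @ bit 5 → (0x6a>>5)&0x3 = 0x3
lvl:1 @ bit 7 → (0x6a>>7)&0x1 = 0x0
chan signed 2b, MSB=1: 2 - 4 = -2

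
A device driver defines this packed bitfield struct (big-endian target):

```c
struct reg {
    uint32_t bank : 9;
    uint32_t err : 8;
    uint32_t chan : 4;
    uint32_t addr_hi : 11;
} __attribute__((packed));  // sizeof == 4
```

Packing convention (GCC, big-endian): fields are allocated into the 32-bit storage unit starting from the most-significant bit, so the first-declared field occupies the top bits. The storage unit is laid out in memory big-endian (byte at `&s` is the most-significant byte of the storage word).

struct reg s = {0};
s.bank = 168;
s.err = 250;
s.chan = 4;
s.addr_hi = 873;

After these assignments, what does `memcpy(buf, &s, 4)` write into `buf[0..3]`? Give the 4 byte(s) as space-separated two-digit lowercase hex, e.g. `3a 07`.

54 7d 23 69

[23+:9] bank=168 & 0x1ff = 0xa8; word=0x54000000
[15+:8] err=250 & 0xff = 0xfa; word=0x547d0000
[11+:4] chan=4 & 0xf = 0x4; word=0x547d2000
[0+:11] addr_hi=873 & 0x7ff = 0x369; word=0x547d2369
word = 0x547d2369 → big-endian bytes:
  [0]=0x54  [1]=0x7d  [2]=0x23  [3]=0x69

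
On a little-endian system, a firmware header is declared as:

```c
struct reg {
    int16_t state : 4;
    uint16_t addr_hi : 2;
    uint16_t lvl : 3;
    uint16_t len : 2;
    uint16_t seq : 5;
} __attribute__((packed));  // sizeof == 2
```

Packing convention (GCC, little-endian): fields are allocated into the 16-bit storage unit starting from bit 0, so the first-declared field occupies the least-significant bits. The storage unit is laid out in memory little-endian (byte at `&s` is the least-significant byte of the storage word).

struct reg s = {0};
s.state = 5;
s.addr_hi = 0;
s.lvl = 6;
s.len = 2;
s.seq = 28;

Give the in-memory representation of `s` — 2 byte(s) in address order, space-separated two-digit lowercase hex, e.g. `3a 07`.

state:4 = 5 → 0x5 << 0 → word 0x0005
addr_hi:2 = 0 → 0x0 << 4 → word 0x0005
lvl:3 = 6 → 0x6 << 6 → word 0x0185
len:2 = 2 → 0x2 << 9 → word 0x0585
seq:5 = 28 → 0x1c << 11 → word 0xe585
word = 0xe585 → little-endian bytes:
  [0]=0x85  [1]=0xe5

85 e5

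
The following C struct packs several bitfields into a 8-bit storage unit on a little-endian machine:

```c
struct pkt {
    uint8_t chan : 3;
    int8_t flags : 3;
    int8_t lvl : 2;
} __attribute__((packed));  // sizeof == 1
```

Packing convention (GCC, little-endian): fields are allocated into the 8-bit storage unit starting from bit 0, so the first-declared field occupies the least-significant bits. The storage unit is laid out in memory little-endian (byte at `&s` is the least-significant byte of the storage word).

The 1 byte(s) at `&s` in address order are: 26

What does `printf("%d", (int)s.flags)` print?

-4

[0]=0x26 (little-endian) → word 0x26
chan [0+:3] = (word>>0) & 0x7 = 6
flags [3+:3] = (word>>3) & 0x7 = 4  ←
lvl [6+:2] = (word>>6) & 0x3 = 0
flags signed 3b, MSB=1: 4 - 8 = -4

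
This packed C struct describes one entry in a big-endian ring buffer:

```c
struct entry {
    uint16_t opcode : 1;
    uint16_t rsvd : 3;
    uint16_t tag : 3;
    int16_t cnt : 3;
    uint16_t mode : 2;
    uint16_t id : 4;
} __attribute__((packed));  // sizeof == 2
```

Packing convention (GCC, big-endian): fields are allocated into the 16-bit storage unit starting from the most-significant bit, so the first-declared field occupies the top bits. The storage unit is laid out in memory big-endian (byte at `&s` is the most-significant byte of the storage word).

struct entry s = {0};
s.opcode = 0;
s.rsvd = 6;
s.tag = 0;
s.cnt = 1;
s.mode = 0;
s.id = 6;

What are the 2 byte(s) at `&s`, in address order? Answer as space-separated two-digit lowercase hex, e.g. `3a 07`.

[15+:1] opcode=0 & 0x1 = 0x0; word=0x0000
[12+:3] rsvd=6 & 0x7 = 0x6; word=0x6000
[9+:3] tag=0 & 0x7 = 0x0; word=0x6000
[6+:3] cnt=1 & 0x7 = 0x1; word=0x6040
[4+:2] mode=0 & 0x3 = 0x0; word=0x6040
[0+:4] id=6 & 0xf = 0x6; word=0x6046
word = 0x6046 → big-endian bytes:
  [0]=0x60  [1]=0x46

60 46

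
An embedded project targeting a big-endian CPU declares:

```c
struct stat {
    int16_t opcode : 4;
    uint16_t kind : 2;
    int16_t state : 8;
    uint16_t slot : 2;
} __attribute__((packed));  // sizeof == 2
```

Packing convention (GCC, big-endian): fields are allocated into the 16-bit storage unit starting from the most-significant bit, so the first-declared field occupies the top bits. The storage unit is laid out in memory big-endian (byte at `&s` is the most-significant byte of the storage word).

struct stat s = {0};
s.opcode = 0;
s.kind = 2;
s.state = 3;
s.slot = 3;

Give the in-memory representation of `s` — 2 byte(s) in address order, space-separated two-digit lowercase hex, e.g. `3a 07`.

opcode (4b) val=0 bits=0x0 at bit 12: 0x0000
kind (2b) val=2 bits=0x2 at bit 10: 0x0800
state (8b) val=3 bits=0x3 at bit 2: 0x080c
slot (2b) val=3 bits=0x3 at bit 0: 0x080f
word = 0x080f → big-endian bytes:
  [0]=0x08  [1]=0x0f

08 0f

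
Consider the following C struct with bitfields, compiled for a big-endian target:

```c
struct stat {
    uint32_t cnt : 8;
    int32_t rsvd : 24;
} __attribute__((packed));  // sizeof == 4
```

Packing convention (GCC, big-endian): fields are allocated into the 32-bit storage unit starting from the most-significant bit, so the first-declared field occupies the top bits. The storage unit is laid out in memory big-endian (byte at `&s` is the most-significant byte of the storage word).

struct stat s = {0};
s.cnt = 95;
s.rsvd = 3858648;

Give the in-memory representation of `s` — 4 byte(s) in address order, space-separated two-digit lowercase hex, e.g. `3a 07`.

[24+:8] cnt=95 & 0xff = 0x5f; word=0x5f000000
[0+:24] rsvd=3858648 & 0xffffff = 0x3ae0d8; word=0x5f3ae0d8
word = 0x5f3ae0d8 → big-endian bytes:
  [0]=0x5f  [1]=0x3a  [2]=0xe0  [3]=0xd8

5f 3a e0 d8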